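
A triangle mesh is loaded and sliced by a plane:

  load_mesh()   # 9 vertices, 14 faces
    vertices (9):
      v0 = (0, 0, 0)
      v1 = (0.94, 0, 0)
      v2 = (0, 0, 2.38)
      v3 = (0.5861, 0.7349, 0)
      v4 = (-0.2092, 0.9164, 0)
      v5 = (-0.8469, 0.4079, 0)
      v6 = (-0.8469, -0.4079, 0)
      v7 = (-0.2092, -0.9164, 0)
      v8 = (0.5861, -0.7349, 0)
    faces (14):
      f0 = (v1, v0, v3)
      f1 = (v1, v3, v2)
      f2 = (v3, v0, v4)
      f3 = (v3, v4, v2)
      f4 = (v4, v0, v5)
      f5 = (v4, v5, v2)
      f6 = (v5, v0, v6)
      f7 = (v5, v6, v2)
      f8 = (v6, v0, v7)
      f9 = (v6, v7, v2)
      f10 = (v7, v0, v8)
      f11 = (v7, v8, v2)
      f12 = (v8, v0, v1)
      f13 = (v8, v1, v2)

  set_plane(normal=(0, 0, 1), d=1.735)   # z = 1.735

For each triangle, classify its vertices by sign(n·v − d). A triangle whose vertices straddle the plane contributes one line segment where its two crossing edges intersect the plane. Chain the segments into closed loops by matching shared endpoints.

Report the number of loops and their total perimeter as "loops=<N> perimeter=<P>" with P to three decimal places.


Straddling triangles (7 of 14):
  (v1,v3,v2) [--+] → (0.158838, 0.199164, 1.735)–(0.254748, 0, 1.735)  len=0.2211
  (v3,v4,v2) [--+] → (-0.056695, 0.248352, 1.735)–(0.158838, 0.199164, 1.735)  len=0.2211
  (v4,v5,v2) [--+] → (-0.229517, 0.110544, 1.735)–(-0.056695, 0.248352, 1.735)  len=0.2210
  (v5,v6,v2) [--+] → (-0.229517, -0.110544, 1.735)–(-0.229517, 0.110544, 1.735)  len=0.2211
  (v6,v7,v2) [--+] → (-0.056695, -0.248352, 1.735)–(-0.229517, -0.110544, 1.735)  len=0.2210
  (v7,v8,v2) [--+] → (0.158838, -0.199164, 1.735)–(-0.056695, -0.248352, 1.735)  len=0.2211
  (v8,v1,v2) [--+] → (0.254748, 0, 1.735)–(0.158838, -0.199164, 1.735)  len=0.2211

Chained into 1 loop(s):
  loop 1: 7 segments, perimeter = 1.5474
Total perimeter = 1.547

loops=1 perimeter=1.547


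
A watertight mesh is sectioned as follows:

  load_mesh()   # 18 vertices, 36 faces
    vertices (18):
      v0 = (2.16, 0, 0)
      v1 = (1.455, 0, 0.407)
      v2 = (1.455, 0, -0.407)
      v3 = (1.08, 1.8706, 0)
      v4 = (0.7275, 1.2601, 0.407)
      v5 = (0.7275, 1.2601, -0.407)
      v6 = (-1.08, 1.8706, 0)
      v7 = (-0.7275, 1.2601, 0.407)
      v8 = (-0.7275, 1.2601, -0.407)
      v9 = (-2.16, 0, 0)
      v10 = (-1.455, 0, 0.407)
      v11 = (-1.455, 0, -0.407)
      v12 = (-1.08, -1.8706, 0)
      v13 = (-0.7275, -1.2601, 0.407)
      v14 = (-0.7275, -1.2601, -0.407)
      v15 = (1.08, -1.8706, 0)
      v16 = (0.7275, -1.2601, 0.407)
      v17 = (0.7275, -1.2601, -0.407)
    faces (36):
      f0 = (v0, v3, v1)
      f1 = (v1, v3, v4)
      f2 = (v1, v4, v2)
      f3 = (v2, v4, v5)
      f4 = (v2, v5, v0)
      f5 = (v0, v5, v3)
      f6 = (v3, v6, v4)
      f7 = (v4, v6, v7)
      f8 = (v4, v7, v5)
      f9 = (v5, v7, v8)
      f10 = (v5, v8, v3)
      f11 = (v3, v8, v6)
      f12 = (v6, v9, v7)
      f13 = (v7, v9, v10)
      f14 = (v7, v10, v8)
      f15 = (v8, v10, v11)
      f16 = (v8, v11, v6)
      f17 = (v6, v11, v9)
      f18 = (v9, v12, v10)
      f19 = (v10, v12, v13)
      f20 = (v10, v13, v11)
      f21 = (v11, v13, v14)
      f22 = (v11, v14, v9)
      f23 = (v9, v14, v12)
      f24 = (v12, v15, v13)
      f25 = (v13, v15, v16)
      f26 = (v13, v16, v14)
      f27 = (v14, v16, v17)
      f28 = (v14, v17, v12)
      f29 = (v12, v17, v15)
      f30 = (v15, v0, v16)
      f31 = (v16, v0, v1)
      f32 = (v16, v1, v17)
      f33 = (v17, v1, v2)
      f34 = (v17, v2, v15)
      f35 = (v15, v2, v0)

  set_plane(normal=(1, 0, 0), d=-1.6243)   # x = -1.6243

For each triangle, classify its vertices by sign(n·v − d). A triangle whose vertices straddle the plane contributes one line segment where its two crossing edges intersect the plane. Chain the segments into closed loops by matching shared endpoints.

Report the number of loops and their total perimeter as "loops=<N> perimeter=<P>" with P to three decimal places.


loops=1 perimeter=3.912

Straddling triangles (6 of 36):
  (v6,v9,v7) [+-+] → (-1.6243, 0.927852, 0)–(-1.6243, 0.471229, 0.152202)  len=0.4813
  (v7,v9,v10) [+-+] → (-1.6243, 0.471229, 0.152202)–(-1.6243, 0, 0.309262)  len=0.4967
  (v6,v11,v9) [++-] → (-1.6243, 0, -0.309262)–(-1.6243, 0.927852, 0)  len=0.9780
  (v9,v12,v10) [-++] → (-1.6243, -0.927852, 0)–(-1.6243, 0, 0.309262)  len=0.9780
  (v11,v14,v9) [++-] → (-1.6243, -0.471229, -0.152202)–(-1.6243, 0, -0.309262)  len=0.4967
  (v9,v14,v12) [-++] → (-1.6243, -0.471229, -0.152202)–(-1.6243, -0.927852, 0)  len=0.4813

Chained into 1 loop(s):
  loop 1: 6 segments, perimeter = 3.9121
Total perimeter = 3.912


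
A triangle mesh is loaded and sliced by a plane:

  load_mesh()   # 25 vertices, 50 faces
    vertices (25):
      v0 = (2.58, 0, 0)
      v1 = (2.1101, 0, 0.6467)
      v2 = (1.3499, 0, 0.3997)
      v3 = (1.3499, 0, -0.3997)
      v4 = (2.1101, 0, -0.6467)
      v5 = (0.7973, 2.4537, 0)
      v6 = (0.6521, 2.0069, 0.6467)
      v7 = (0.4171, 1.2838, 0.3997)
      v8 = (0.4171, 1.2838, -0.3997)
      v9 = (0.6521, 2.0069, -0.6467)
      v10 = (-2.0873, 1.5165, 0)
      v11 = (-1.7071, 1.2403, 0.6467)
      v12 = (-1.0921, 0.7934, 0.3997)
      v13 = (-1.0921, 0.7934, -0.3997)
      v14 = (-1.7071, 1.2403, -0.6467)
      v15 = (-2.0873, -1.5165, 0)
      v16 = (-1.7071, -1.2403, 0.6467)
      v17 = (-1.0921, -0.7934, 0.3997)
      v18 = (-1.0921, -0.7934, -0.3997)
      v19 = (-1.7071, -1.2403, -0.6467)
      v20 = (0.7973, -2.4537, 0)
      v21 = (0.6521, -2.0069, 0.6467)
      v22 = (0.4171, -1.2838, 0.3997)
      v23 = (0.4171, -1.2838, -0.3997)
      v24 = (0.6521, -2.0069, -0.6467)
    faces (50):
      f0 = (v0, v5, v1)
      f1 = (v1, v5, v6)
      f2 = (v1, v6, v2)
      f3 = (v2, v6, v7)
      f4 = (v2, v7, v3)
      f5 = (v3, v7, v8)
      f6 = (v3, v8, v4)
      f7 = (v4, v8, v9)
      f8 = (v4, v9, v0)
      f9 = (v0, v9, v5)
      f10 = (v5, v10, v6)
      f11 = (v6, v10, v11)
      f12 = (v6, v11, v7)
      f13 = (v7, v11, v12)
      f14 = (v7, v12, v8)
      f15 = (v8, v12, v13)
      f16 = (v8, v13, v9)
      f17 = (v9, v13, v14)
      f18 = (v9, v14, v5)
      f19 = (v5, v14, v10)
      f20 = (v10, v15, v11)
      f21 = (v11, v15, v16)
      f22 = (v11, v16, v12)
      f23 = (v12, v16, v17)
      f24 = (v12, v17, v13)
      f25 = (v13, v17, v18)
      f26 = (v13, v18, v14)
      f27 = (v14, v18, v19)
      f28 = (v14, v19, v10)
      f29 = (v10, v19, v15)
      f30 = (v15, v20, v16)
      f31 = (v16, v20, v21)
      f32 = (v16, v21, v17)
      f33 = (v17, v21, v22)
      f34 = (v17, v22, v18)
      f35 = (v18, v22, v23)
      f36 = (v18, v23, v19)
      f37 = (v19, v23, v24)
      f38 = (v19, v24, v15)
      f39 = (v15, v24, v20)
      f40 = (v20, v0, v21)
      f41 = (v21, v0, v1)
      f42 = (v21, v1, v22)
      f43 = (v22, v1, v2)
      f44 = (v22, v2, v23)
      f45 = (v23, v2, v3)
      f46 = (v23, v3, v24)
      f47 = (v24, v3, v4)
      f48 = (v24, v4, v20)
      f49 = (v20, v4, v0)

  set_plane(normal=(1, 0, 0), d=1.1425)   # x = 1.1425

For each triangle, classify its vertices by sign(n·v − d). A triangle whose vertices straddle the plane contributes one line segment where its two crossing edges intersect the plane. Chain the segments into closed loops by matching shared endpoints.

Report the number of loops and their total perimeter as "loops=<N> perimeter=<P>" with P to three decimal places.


Straddling triangles (20 of 50):
  (v0,v5,v1) [+-+] → (1.1425, 1.97857, 0)–(1.1425, 1.8085, 0.170049)  len=0.2405
  (v1,v5,v6) [+--] → (1.1425, 1.8085, 0.170049)–(1.1425, 1.33188, 0.6467)  len=0.6741
  (v1,v6,v2) [+-+] → (1.1425, 1.33188, 0.6467)–(1.1425, 0.59649, 0.473113)  len=0.7556
  (v2,v6,v7) [+--] → (1.1425, 0.59649, 0.473113)–(1.1425, 0.285442, 0.3997)  len=0.3196
  (v2,v7,v3) [+-+] → (1.1425, 0.285442, 0.3997)–(1.1425, 0.285442, -0.22196)  len=0.6217
  (v3,v7,v8) [+--] → (1.1425, 0.285442, -0.22196)–(1.1425, 0.285442, -0.3997)  len=0.1777
  (v3,v8,v4) [+-+] → (1.1425, 0.285442, -0.3997)–(1.1425, 0.73373, -0.505532)  len=0.4606
  (v4,v8,v9) [+--] → (1.1425, 0.73373, -0.505532)–(1.1425, 1.33188, -0.6467)  len=0.6146
  (v4,v9,v0) [+-+] → (1.1425, 1.33188, -0.6467)–(1.1425, 1.4964, -0.482199)  len=0.2327
  (v0,v9,v5) [+--] → (1.1425, 1.4964, -0.482199)–(1.1425, 1.97857, 0)  len=0.6819
  (v20,v0,v21) [-+-] → (1.1425, -1.97857, 0)–(1.1425, -1.4964, 0.482199)  len=0.6819
  (v21,v0,v1) [-++] → (1.1425, -1.4964, 0.482199)–(1.1425, -1.33188, 0.6467)  len=0.2327
  (v21,v1,v22) [-+-] → (1.1425, -1.33188, 0.6467)–(1.1425, -0.73373, 0.505532)  len=0.6146
  (v22,v1,v2) [-++] → (1.1425, -0.73373, 0.505532)–(1.1425, -0.285442, 0.3997)  len=0.4606
  (v22,v2,v23) [-+-] → (1.1425, -0.285442, 0.3997)–(1.1425, -0.285442, 0.22196)  len=0.1777
  (v23,v2,v3) [-++] → (1.1425, -0.285442, 0.22196)–(1.1425, -0.285442, -0.3997)  len=0.6217
  (v23,v3,v24) [-+-] → (1.1425, -0.285442, -0.3997)–(1.1425, -0.59649, -0.473113)  len=0.3196
  (v24,v3,v4) [-++] → (1.1425, -0.59649, -0.473113)–(1.1425, -1.33188, -0.6467)  len=0.7556
  (v24,v4,v20) [-+-] → (1.1425, -1.33188, -0.6467)–(1.1425, -1.8085, -0.170049)  len=0.6741
  (v20,v4,v0) [-++] → (1.1425, -1.8085, -0.170049)–(1.1425, -1.97857, 0)  len=0.2405

Chained into 2 loop(s):
  loop 1: 10 segments, perimeter = 4.7789
  loop 2: 10 segments, perimeter = 4.7789
Total perimeter = 9.558

loops=2 perimeter=9.558


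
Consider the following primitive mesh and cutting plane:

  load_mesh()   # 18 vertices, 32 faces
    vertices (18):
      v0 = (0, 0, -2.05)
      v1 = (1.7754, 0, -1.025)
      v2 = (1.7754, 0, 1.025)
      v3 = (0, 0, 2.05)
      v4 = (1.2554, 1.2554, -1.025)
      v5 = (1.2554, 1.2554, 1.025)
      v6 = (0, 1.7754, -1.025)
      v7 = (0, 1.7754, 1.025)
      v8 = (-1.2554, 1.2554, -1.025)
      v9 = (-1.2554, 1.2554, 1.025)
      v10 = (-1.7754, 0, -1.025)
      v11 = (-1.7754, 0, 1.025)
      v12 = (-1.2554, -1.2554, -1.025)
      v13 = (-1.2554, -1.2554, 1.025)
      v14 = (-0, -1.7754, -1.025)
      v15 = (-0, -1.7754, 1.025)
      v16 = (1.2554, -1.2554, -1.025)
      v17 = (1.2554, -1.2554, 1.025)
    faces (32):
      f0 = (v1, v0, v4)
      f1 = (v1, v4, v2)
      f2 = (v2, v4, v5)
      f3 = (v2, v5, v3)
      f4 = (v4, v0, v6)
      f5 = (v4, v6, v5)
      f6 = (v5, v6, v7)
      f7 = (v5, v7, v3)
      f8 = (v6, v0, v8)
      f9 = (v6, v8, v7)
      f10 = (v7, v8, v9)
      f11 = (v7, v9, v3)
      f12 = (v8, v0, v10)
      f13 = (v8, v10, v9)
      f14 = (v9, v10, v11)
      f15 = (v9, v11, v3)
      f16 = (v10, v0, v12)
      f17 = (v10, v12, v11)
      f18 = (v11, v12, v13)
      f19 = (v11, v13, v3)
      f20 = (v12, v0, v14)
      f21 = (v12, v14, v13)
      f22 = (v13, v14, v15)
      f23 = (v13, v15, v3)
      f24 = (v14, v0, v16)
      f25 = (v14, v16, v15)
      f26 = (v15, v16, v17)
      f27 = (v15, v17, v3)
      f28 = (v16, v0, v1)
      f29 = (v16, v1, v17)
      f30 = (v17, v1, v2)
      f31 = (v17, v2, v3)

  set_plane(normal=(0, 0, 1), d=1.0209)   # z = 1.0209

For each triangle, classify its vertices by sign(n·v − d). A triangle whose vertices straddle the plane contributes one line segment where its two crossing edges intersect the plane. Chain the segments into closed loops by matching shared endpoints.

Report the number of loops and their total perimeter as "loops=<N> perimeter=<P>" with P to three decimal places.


Straddling triangles (16 of 32):
  (v1,v4,v2) [--+] → (1.77436, 0.0025108, 1.0209)–(1.7754, 0, 1.0209)  len=0.0027
  (v2,v4,v5) [+-+] → (1.77436, 0.0025108, 1.0209)–(1.2554, 1.2554, 1.0209)  len=1.3561
  (v4,v6,v5) [--+] → (1.25289, 1.25644, 1.0209)–(1.2554, 1.2554, 1.0209)  len=0.0027
  (v5,v6,v7) [+-+] → (1.25289, 1.25644, 1.0209)–(0, 1.7754, 1.0209)  len=1.3561
  (v6,v8,v7) [--+] → (-0.0025108, 1.77436, 1.0209)–(0, 1.7754, 1.0209)  len=0.0027
  (v7,v8,v9) [+-+] → (-0.0025108, 1.77436, 1.0209)–(-1.2554, 1.2554, 1.0209)  len=1.3561
  (v8,v10,v9) [--+] → (-1.25644, 1.25289, 1.0209)–(-1.2554, 1.2554, 1.0209)  len=0.0027
  (v9,v10,v11) [+-+] → (-1.25644, 1.25289, 1.0209)–(-1.7754, 0, 1.0209)  len=1.3561
  (v10,v12,v11) [--+] → (-1.77436, -0.0025108, 1.0209)–(-1.7754, 0, 1.0209)  len=0.0027
  (v11,v12,v13) [+-+] → (-1.77436, -0.0025108, 1.0209)–(-1.2554, -1.2554, 1.0209)  len=1.3561
  (v12,v14,v13) [--+] → (-1.25289, -1.25644, 1.0209)–(-1.2554, -1.2554, 1.0209)  len=0.0027
  (v13,v14,v15) [+-+] → (-1.25289, -1.25644, 1.0209)–(0, -1.7754, 1.0209)  len=1.3561
  (v14,v16,v15) [--+] → (0.0025108, -1.77436, 1.0209)–(0, -1.7754, 1.0209)  len=0.0027
  (v15,v16,v17) [+-+] → (0.0025108, -1.77436, 1.0209)–(1.2554, -1.2554, 1.0209)  len=1.3561
  (v16,v1,v17) [--+] → (1.25644, -1.25289, 1.0209)–(1.2554, -1.2554, 1.0209)  len=0.0027
  (v17,v1,v2) [+-+] → (1.25644, -1.25289, 1.0209)–(1.7754, 0, 1.0209)  len=1.3561

Chained into 1 loop(s):
  loop 1: 16 segments, perimeter = 10.8707
Total perimeter = 10.871

loops=1 perimeter=10.871


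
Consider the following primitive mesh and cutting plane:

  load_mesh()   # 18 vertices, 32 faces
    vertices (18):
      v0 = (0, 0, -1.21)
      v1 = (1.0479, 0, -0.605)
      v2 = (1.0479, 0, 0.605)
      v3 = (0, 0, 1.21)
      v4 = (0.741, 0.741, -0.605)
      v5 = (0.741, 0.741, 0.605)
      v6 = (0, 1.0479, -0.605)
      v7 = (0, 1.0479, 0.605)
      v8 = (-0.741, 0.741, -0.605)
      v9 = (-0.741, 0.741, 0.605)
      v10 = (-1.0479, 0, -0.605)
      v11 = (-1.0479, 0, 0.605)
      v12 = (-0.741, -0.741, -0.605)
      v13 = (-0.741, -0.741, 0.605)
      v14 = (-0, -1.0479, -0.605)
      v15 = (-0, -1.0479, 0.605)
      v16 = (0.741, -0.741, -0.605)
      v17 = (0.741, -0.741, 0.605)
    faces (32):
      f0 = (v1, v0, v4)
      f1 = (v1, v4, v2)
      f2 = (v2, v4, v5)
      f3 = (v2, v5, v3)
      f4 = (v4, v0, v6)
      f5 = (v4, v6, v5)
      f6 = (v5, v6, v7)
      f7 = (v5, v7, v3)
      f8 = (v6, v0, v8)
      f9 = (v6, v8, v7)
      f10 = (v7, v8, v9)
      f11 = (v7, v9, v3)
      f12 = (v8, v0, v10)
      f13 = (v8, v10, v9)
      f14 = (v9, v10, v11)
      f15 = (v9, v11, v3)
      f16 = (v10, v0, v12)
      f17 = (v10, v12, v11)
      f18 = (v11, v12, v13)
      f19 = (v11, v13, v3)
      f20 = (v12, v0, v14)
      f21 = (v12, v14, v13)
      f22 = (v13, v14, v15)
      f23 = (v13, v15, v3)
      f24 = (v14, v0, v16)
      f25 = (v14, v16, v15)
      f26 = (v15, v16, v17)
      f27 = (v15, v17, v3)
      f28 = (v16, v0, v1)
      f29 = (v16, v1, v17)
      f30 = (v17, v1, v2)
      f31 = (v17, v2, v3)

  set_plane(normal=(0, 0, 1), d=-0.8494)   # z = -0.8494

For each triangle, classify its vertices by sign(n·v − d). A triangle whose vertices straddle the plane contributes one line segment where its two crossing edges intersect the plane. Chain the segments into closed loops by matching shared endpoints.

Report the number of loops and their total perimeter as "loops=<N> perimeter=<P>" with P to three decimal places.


loops=1 perimeter=3.824

Straddling triangles (8 of 32):
  (v1,v0,v4) [+-+] → (0.624583, 0, -0.8494)–(0.44166, 0.44166, -0.8494)  len=0.4780
  (v4,v0,v6) [+-+] → (0.44166, 0.44166, -0.8494)–(0, 0.624583, -0.8494)  len=0.4780
  (v6,v0,v8) [+-+] → (0, 0.624583, -0.8494)–(-0.44166, 0.44166, -0.8494)  len=0.4780
  (v8,v0,v10) [+-+] → (-0.44166, 0.44166, -0.8494)–(-0.624583, 0, -0.8494)  len=0.4780
  (v10,v0,v12) [+-+] → (-0.624583, 0, -0.8494)–(-0.44166, -0.44166, -0.8494)  len=0.4780
  (v12,v0,v14) [+-+] → (-0.44166, -0.44166, -0.8494)–(0, -0.624583, -0.8494)  len=0.4780
  (v14,v0,v16) [+-+] → (0, -0.624583, -0.8494)–(0.44166, -0.44166, -0.8494)  len=0.4780
  (v16,v0,v1) [+-+] → (0.44166, -0.44166, -0.8494)–(0.624583, 0, -0.8494)  len=0.4780

Chained into 1 loop(s):
  loop 1: 8 segments, perimeter = 3.8243
Total perimeter = 3.824


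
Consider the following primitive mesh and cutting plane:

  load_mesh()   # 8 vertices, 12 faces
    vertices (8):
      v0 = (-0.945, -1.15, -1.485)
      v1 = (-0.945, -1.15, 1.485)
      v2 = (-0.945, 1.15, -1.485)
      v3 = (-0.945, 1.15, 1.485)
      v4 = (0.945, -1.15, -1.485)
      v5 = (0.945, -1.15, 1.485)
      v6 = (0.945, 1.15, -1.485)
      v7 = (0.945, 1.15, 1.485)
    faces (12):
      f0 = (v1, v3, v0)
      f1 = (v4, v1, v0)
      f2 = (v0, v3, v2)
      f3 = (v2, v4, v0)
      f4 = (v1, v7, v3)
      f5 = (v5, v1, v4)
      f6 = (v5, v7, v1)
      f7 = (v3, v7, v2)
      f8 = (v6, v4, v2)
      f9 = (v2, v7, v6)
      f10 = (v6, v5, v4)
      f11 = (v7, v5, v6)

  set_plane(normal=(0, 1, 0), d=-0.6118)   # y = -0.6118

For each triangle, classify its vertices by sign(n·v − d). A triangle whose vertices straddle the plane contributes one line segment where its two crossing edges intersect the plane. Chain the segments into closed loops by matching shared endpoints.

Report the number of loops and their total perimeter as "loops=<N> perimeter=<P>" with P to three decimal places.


Straddling triangles (8 of 12):
  (v1,v3,v0) [-+-] → (-0.945, -0.6118, 1.485)–(-0.945, -0.6118, -0.79002)  len=2.2750
  (v0,v3,v2) [-++] → (-0.945, -0.6118, -0.79002)–(-0.945, -0.6118, -1.485)  len=0.6950
  (v2,v4,v0) [+--] → (0.50274, -0.6118, -1.485)–(-0.945, -0.6118, -1.485)  len=1.4477
  (v1,v7,v3) [-++] → (-0.50274, -0.6118, 1.485)–(-0.945, -0.6118, 1.485)  len=0.4423
  (v5,v7,v1) [-+-] → (0.945, -0.6118, 1.485)–(-0.50274, -0.6118, 1.485)  len=1.4477
  (v6,v4,v2) [+-+] → (0.945, -0.6118, -1.485)–(0.50274, -0.6118, -1.485)  len=0.4423
  (v6,v5,v4) [+--] → (0.945, -0.6118, 0.79002)–(0.945, -0.6118, -1.485)  len=2.2750
  (v7,v5,v6) [+-+] → (0.945, -0.6118, 1.485)–(0.945, -0.6118, 0.79002)  len=0.6950

Chained into 1 loop(s):
  loop 1: 8 segments, perimeter = 9.7200
Total perimeter = 9.720

loops=1 perimeter=9.720


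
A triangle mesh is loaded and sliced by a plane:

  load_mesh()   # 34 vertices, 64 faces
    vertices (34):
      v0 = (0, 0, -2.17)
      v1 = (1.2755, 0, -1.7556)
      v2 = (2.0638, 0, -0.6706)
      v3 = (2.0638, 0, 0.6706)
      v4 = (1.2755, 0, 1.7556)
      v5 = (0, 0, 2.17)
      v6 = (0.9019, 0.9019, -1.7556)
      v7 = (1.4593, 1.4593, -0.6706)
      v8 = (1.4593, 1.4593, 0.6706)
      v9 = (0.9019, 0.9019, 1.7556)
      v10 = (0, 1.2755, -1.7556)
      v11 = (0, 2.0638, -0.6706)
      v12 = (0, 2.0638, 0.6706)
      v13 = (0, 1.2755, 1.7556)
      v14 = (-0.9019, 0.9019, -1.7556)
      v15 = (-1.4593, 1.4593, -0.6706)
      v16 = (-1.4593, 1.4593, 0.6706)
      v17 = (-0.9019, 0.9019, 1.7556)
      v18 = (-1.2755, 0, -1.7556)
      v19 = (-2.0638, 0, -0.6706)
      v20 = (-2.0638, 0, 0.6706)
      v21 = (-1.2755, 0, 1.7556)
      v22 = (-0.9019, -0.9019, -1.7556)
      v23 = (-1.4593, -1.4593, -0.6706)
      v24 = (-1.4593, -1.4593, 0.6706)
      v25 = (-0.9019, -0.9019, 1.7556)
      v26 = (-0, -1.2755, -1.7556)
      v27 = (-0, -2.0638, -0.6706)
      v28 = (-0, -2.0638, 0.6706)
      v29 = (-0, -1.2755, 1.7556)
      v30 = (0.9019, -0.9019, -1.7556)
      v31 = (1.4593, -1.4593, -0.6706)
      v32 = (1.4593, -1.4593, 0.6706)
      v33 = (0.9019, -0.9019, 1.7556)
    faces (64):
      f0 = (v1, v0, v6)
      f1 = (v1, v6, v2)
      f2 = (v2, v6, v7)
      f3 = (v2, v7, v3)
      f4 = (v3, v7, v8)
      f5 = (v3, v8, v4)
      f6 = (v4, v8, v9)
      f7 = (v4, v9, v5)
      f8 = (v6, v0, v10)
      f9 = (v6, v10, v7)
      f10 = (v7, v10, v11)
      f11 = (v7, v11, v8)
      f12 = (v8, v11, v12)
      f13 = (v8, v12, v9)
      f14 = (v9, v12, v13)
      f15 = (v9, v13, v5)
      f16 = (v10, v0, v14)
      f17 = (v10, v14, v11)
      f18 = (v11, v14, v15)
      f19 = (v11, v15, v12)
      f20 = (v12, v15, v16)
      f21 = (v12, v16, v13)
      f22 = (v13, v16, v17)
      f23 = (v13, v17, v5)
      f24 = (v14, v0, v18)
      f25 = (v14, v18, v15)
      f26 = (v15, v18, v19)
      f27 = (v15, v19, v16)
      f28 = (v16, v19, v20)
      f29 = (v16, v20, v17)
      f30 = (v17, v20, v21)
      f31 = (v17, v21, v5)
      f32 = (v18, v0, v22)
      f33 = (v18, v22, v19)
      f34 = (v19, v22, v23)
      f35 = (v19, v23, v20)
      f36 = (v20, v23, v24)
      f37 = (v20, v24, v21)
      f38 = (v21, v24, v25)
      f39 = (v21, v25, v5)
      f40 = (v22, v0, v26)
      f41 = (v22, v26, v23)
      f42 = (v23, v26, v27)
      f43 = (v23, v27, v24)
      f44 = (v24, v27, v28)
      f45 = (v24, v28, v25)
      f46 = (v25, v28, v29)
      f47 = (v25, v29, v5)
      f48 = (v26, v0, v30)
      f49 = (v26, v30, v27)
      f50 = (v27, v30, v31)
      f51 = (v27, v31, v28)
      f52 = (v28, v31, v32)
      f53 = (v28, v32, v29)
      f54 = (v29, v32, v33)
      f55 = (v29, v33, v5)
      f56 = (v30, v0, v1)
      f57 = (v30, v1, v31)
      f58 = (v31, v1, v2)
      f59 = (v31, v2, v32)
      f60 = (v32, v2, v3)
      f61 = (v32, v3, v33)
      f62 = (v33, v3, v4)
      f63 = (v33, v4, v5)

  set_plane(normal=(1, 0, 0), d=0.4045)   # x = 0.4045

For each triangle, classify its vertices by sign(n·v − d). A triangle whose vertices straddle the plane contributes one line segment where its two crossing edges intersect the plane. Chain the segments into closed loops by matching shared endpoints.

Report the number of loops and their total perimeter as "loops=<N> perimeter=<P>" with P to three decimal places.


loops=1 perimeter=12.638

Straddling triangles (20 of 64):
  (v1,v0,v6) [+-+] → (0.4045, 0, -2.03858)–(0.4045, 0.4045, -1.98414)  len=0.4081
  (v4,v9,v5) [++-] → (0.4045, 0.4045, 1.98414)–(0.4045, 0, 2.03858)  len=0.4081
  (v6,v0,v10) [+--] → (0.4045, 0.4045, -1.98414)–(0.4045, 1.10794, -1.7556)  len=0.7396
  (v6,v10,v7) [+-+] → (0.4045, 1.10794, -1.7556)–(0.4045, 1.32645, -1.45485)  len=0.3717
  (v7,v10,v11) [+--] → (0.4045, 1.32645, -1.45485)–(0.4045, 1.89624, -0.6706)  len=0.9694
  (v7,v11,v8) [+-+] → (0.4045, 1.89624, -0.6706)–(0.4045, 1.89624, -0.298836)  len=0.3718
  (v8,v11,v12) [+--] → (0.4045, 1.89624, -0.298836)–(0.4045, 1.89624, 0.6706)  len=0.9694
  (v8,v12,v9) [+-+] → (0.4045, 1.89624, 0.6706)–(0.4045, 1.54269, 1.15722)  len=0.6015
  (v9,v12,v13) [+--] → (0.4045, 1.54269, 1.15722)–(0.4045, 1.10794, 1.7556)  len=0.7396
  (v9,v13,v5) [+--] → (0.4045, 1.10794, 1.7556)–(0.4045, 0.4045, 1.98414)  len=0.7396
  (v26,v0,v30) [--+] → (0.4045, -0.4045, -1.98414)–(0.4045, -1.10794, -1.7556)  len=0.7396
  (v26,v30,v27) [-+-] → (0.4045, -1.10794, -1.7556)–(0.4045, -1.54269, -1.15722)  len=0.7396
  (v27,v30,v31) [-++] → (0.4045, -1.54269, -1.15722)–(0.4045, -1.89624, -0.6706)  len=0.6015
  (v27,v31,v28) [-+-] → (0.4045, -1.89624, -0.6706)–(0.4045, -1.89624, 0.298836)  len=0.9694
  (v28,v31,v32) [-++] → (0.4045, -1.89624, 0.298836)–(0.4045, -1.89624, 0.6706)  len=0.3718
  (v28,v32,v29) [-+-] → (0.4045, -1.89624, 0.6706)–(0.4045, -1.32645, 1.45485)  len=0.9694
  (v29,v32,v33) [-++] → (0.4045, -1.32645, 1.45485)–(0.4045, -1.10794, 1.7556)  len=0.3717
  (v29,v33,v5) [-+-] → (0.4045, -1.10794, 1.7556)–(0.4045, -0.4045, 1.98414)  len=0.7396
  (v30,v0,v1) [+-+] → (0.4045, -0.4045, -1.98414)–(0.4045, 0, -2.03858)  len=0.4081
  (v33,v4,v5) [++-] → (0.4045, 0, 2.03858)–(0.4045, -0.4045, 1.98414)  len=0.4081

Chained into 1 loop(s):
  loop 1: 20 segments, perimeter = 12.6381
Total perimeter = 12.638


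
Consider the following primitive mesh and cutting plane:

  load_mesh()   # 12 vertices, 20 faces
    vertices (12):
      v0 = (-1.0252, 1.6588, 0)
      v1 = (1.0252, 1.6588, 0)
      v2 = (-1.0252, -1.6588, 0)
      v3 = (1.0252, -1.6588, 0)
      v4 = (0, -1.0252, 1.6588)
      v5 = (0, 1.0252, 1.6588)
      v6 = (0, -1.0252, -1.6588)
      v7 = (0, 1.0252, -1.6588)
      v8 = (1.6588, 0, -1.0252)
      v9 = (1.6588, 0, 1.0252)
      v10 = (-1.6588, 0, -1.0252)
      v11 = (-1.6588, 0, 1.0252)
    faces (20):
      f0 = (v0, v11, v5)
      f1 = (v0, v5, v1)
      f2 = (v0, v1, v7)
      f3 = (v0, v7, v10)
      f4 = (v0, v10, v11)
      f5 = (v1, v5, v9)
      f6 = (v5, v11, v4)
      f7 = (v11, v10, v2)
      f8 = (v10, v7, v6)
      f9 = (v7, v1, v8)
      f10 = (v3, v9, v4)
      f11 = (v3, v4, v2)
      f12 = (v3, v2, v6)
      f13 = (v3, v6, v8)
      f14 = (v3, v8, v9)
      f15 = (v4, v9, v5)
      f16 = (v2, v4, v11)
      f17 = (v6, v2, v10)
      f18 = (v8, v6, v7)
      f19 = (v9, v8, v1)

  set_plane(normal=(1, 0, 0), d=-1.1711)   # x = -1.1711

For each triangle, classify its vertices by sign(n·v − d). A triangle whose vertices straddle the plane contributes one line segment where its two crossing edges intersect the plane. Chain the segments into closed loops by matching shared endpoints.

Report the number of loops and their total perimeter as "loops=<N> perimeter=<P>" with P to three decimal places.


Straddling triangles (8 of 20):
  (v0,v11,v5) [+-+] → (-1.1711, 1.27683, 0.236074)–(-1.1711, 0.301417, 1.21148)  len=1.3794
  (v0,v7,v10) [++-] → (-1.1711, 0.301417, -1.21148)–(-1.1711, 1.27683, -0.236074)  len=1.3794
  (v0,v10,v11) [+--] → (-1.1711, 1.27683, -0.236074)–(-1.1711, 1.27683, 0.236074)  len=0.4721
  (v5,v11,v4) [+-+] → (-1.1711, 0.301417, 1.21148)–(-1.1711, -0.301417, 1.21148)  len=0.6028
  (v11,v10,v2) [--+] → (-1.1711, -1.27683, -0.236074)–(-1.1711, -1.27683, 0.236074)  len=0.4721
  (v10,v7,v6) [-++] → (-1.1711, 0.301417, -1.21148)–(-1.1711, -0.301417, -1.21148)  len=0.6028
  (v2,v4,v11) [++-] → (-1.1711, -0.301417, 1.21148)–(-1.1711, -1.27683, 0.236074)  len=1.3794
  (v6,v2,v10) [++-] → (-1.1711, -1.27683, -0.236074)–(-1.1711, -0.301417, -1.21148)  len=1.3794

Chained into 1 loop(s):
  loop 1: 8 segments, perimeter = 7.6677
Total perimeter = 7.668

loops=1 perimeter=7.668


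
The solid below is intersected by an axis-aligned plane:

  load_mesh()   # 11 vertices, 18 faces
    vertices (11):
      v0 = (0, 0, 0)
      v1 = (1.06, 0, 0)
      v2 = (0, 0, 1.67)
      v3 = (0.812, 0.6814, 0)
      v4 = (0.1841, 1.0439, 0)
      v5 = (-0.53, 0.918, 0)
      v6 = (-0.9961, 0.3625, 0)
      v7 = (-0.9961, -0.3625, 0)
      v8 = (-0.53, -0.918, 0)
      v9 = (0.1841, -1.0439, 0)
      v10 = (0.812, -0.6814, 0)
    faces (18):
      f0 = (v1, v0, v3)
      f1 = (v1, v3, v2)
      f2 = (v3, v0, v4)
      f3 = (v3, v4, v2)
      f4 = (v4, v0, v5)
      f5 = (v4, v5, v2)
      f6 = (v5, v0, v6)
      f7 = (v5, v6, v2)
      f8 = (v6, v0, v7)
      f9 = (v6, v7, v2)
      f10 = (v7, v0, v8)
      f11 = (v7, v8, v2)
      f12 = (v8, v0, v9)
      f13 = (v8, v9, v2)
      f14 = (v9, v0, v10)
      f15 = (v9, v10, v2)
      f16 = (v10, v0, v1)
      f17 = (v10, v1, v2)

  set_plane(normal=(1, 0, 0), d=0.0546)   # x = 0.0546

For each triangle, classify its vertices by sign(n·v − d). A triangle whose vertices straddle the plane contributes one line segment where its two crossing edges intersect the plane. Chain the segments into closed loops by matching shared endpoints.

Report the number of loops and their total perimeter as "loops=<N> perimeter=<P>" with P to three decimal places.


Straddling triangles (12 of 18):
  (v1,v0,v3) [+-+] → (0.0546, 0, 0)–(0.0546, 0.0458183, 0)  len=0.0458
  (v1,v3,v2) [++-] → (0.0546, 0.0458183, 1.55771)–(0.0546, 0, 1.58398)  len=0.0528
  (v3,v0,v4) [+-+] → (0.0546, 0.0458183, 0)–(0.0546, 0.309598, 0)  len=0.2638
  (v3,v4,v2) [++-] → (0.0546, 0.309598, 1.17471)–(0.0546, 0.0458183, 1.55771)  len=0.4650
  (v4,v0,v5) [+--] → (0.0546, 0.309598, 0)–(0.0546, 1.02107, 0)  len=0.7115
  (v4,v5,v2) [+--] → (0.0546, 1.02107, 0)–(0.0546, 0.309598, 1.17471)  len=1.3734
  (v8,v0,v9) [--+] → (0.0546, -0.309598, 0)–(0.0546, -1.02107, 0)  len=0.7115
  (v8,v9,v2) [-+-] → (0.0546, -1.02107, 0)–(0.0546, -0.309598, 1.17471)  len=1.3734
  (v9,v0,v10) [+-+] → (0.0546, -0.309598, 0)–(0.0546, -0.0458183, 0)  len=0.2638
  (v9,v10,v2) [++-] → (0.0546, -0.0458183, 1.55771)–(0.0546, -0.309598, 1.17471)  len=0.4650
  (v10,v0,v1) [+-+] → (0.0546, -0.0458183, 0)–(0.0546, 0, 0)  len=0.0458
  (v10,v1,v2) [++-] → (0.0546, 0, 1.58398)–(0.0546, -0.0458183, 1.55771)  len=0.0528

Chained into 1 loop(s):
  loop 1: 12 segments, perimeter = 5.8246
Total perimeter = 5.825

loops=1 perimeter=5.825


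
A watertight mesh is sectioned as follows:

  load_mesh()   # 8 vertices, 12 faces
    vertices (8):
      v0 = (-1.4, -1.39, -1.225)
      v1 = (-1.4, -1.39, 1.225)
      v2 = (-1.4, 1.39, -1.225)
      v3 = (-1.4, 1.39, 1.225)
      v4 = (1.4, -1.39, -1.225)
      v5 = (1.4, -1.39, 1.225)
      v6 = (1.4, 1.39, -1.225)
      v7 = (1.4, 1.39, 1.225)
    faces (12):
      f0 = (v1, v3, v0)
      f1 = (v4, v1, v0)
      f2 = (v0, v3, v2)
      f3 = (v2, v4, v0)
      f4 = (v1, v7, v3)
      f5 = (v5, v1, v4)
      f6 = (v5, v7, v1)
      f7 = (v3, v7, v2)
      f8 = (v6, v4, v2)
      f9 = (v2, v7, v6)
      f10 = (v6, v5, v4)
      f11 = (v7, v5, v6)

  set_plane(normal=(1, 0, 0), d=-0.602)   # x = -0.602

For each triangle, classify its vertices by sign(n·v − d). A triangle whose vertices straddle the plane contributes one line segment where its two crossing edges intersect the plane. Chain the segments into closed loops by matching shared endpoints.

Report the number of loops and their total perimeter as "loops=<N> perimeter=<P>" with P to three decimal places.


loops=1 perimeter=10.460

Straddling triangles (8 of 12):
  (v4,v1,v0) [+--] → (-0.602, -1.39, 0.52675)–(-0.602, -1.39, -1.225)  len=1.7518
  (v2,v4,v0) [-+-] → (-0.602, 0.5977, -1.225)–(-0.602, -1.39, -1.225)  len=1.9877
  (v1,v7,v3) [-+-] → (-0.602, -0.5977, 1.225)–(-0.602, 1.39, 1.225)  len=1.9877
  (v5,v1,v4) [+-+] → (-0.602, -1.39, 1.225)–(-0.602, -1.39, 0.52675)  len=0.6983
  (v5,v7,v1) [++-] → (-0.602, -0.5977, 1.225)–(-0.602, -1.39, 1.225)  len=0.7923
  (v3,v7,v2) [-+-] → (-0.602, 1.39, 1.225)–(-0.602, 1.39, -0.52675)  len=1.7518
  (v6,v4,v2) [++-] → (-0.602, 0.5977, -1.225)–(-0.602, 1.39, -1.225)  len=0.7923
  (v2,v7,v6) [-++] → (-0.602, 1.39, -0.52675)–(-0.602, 1.39, -1.225)  len=0.6983

Chained into 1 loop(s):
  loop 1: 8 segments, perimeter = 10.4600
Total perimeter = 10.460


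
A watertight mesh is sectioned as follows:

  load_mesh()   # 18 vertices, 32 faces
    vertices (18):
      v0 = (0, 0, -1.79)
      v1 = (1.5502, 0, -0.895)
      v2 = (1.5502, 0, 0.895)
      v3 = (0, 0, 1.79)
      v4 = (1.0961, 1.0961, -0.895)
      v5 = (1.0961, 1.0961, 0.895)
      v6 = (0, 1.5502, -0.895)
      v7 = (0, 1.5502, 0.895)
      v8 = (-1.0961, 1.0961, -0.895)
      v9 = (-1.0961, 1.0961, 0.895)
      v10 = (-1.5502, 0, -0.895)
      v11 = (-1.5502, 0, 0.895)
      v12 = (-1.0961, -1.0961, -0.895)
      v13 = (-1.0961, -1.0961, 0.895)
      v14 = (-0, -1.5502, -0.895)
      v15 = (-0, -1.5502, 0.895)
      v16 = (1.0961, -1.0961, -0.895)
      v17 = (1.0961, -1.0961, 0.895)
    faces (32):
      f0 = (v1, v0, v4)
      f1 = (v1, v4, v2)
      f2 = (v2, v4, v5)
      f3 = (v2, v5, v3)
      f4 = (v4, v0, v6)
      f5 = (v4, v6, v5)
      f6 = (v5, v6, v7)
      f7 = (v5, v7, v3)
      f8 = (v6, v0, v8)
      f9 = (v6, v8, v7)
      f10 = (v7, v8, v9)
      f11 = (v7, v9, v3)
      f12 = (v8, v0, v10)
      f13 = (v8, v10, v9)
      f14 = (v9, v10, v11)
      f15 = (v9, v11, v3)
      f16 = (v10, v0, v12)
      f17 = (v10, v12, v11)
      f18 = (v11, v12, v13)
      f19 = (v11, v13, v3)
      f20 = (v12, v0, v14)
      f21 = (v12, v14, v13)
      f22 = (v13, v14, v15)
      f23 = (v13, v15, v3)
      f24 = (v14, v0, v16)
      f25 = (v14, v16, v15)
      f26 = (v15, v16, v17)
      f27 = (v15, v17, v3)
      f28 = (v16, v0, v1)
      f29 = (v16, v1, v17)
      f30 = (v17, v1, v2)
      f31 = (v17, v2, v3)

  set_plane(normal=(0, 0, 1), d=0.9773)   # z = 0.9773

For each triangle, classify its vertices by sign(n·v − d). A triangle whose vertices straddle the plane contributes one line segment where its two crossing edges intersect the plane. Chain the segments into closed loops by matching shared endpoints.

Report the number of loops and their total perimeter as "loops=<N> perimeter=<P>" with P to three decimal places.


loops=1 perimeter=8.619

Straddling triangles (8 of 32):
  (v2,v5,v3) [--+] → (0.995308, 0.995308, 0.9773)–(1.40765, 0, 0.9773)  len=1.0773
  (v5,v7,v3) [--+] → (0, 1.40765, 0.9773)–(0.995308, 0.995308, 0.9773)  len=1.0773
  (v7,v9,v3) [--+] → (-0.995308, 0.995308, 0.9773)–(0, 1.40765, 0.9773)  len=1.0773
  (v9,v11,v3) [--+] → (-1.40765, 0, 0.9773)–(-0.995308, 0.995308, 0.9773)  len=1.0773
  (v11,v13,v3) [--+] → (-0.995308, -0.995308, 0.9773)–(-1.40765, 0, 0.9773)  len=1.0773
  (v13,v15,v3) [--+] → (0, -1.40765, 0.9773)–(-0.995308, -0.995308, 0.9773)  len=1.0773
  (v15,v17,v3) [--+] → (0.995308, -0.995308, 0.9773)–(0, -1.40765, 0.9773)  len=1.0773
  (v17,v2,v3) [--+] → (1.40765, 0, 0.9773)–(0.995308, -0.995308, 0.9773)  len=1.0773

Chained into 1 loop(s):
  loop 1: 8 segments, perimeter = 8.6187
Total perimeter = 8.619


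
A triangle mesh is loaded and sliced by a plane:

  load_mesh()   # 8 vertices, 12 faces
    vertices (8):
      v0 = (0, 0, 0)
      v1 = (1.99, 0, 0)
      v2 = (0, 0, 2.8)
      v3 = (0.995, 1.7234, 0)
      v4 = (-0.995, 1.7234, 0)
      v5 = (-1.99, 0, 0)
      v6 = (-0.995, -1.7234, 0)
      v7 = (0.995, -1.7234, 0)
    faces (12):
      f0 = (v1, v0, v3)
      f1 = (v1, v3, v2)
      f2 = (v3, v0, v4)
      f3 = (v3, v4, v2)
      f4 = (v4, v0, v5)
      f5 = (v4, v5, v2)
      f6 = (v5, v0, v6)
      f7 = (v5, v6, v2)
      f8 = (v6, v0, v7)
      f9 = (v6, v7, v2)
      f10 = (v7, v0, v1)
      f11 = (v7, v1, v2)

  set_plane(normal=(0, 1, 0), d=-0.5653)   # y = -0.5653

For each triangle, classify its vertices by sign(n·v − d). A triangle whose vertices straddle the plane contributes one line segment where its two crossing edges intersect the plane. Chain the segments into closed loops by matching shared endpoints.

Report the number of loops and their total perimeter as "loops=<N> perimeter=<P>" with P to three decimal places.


loops=1 perimeter=8.597

Straddling triangles (6 of 12):
  (v5,v0,v6) [++-] → (-0.326374, -0.5653, 0)–(-1.66363, -0.5653, 0)  len=1.3373
  (v5,v6,v2) [+-+] → (-1.66363, -0.5653, 0)–(-0.326374, -0.5653, 1.88156)  len=2.3084
  (v6,v0,v7) [-+-] → (-0.326374, -0.5653, 0)–(0.326374, -0.5653, 0)  len=0.6527
  (v6,v7,v2) [--+] → (0.326374, -0.5653, 1.88156)–(-0.326374, -0.5653, 1.88156)  len=0.6527
  (v7,v0,v1) [-++] → (0.326374, -0.5653, 0)–(1.66363, -0.5653, 0)  len=1.3373
  (v7,v1,v2) [-++] → (1.66363, -0.5653, 0)–(0.326374, -0.5653, 1.88156)  len=2.3084

Chained into 1 loop(s):
  loop 1: 6 segments, perimeter = 8.5967
Total perimeter = 8.597


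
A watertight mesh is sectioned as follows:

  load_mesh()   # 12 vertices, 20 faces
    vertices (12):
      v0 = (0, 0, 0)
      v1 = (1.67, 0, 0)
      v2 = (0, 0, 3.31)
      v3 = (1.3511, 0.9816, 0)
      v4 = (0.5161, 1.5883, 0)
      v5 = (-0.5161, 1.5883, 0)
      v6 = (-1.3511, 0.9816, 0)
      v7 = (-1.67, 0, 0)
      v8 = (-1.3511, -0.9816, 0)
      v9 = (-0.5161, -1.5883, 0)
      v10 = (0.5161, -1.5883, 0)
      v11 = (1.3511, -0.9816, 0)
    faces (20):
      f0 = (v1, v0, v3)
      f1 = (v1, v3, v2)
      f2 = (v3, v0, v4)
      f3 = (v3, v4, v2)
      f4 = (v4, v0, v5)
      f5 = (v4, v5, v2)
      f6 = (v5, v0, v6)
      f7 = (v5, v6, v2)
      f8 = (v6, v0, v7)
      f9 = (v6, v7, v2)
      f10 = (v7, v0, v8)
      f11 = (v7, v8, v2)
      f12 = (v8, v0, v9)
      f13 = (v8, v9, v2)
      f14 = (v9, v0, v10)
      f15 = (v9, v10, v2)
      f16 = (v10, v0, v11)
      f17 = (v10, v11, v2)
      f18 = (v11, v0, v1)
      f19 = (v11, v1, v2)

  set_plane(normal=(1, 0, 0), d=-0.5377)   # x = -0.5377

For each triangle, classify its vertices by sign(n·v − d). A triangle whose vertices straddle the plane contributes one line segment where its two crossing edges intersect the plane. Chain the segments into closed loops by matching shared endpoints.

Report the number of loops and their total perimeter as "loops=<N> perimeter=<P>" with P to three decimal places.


Straddling triangles (8 of 20):
  (v5,v0,v6) [++-] → (-0.5377, 0.390649, 0)–(-0.5377, 1.57261, 0)  len=1.1820
  (v5,v6,v2) [+-+] → (-0.5377, 1.57261, 0)–(-0.5377, 0.390649, 1.99271)  len=2.3169
  (v6,v0,v7) [-+-] → (-0.5377, 0.390649, 0)–(-0.5377, 0, 0)  len=0.3906
  (v6,v7,v2) [--+] → (-0.5377, 0, 2.24426)–(-0.5377, 0.390649, 1.99271)  len=0.4646
  (v7,v0,v8) [-+-] → (-0.5377, 0, 0)–(-0.5377, -0.390649, 0)  len=0.3906
  (v7,v8,v2) [--+] → (-0.5377, -0.390649, 1.99271)–(-0.5377, 0, 2.24426)  len=0.4646
  (v8,v0,v9) [-++] → (-0.5377, -0.390649, 0)–(-0.5377, -1.57261, 0)  len=1.1820
  (v8,v9,v2) [-++] → (-0.5377, -1.57261, 0)–(-0.5377, -0.390649, 1.99271)  len=2.3169

Chained into 1 loop(s):
  loop 1: 8 segments, perimeter = 8.7082
Total perimeter = 8.708

loops=1 perimeter=8.708


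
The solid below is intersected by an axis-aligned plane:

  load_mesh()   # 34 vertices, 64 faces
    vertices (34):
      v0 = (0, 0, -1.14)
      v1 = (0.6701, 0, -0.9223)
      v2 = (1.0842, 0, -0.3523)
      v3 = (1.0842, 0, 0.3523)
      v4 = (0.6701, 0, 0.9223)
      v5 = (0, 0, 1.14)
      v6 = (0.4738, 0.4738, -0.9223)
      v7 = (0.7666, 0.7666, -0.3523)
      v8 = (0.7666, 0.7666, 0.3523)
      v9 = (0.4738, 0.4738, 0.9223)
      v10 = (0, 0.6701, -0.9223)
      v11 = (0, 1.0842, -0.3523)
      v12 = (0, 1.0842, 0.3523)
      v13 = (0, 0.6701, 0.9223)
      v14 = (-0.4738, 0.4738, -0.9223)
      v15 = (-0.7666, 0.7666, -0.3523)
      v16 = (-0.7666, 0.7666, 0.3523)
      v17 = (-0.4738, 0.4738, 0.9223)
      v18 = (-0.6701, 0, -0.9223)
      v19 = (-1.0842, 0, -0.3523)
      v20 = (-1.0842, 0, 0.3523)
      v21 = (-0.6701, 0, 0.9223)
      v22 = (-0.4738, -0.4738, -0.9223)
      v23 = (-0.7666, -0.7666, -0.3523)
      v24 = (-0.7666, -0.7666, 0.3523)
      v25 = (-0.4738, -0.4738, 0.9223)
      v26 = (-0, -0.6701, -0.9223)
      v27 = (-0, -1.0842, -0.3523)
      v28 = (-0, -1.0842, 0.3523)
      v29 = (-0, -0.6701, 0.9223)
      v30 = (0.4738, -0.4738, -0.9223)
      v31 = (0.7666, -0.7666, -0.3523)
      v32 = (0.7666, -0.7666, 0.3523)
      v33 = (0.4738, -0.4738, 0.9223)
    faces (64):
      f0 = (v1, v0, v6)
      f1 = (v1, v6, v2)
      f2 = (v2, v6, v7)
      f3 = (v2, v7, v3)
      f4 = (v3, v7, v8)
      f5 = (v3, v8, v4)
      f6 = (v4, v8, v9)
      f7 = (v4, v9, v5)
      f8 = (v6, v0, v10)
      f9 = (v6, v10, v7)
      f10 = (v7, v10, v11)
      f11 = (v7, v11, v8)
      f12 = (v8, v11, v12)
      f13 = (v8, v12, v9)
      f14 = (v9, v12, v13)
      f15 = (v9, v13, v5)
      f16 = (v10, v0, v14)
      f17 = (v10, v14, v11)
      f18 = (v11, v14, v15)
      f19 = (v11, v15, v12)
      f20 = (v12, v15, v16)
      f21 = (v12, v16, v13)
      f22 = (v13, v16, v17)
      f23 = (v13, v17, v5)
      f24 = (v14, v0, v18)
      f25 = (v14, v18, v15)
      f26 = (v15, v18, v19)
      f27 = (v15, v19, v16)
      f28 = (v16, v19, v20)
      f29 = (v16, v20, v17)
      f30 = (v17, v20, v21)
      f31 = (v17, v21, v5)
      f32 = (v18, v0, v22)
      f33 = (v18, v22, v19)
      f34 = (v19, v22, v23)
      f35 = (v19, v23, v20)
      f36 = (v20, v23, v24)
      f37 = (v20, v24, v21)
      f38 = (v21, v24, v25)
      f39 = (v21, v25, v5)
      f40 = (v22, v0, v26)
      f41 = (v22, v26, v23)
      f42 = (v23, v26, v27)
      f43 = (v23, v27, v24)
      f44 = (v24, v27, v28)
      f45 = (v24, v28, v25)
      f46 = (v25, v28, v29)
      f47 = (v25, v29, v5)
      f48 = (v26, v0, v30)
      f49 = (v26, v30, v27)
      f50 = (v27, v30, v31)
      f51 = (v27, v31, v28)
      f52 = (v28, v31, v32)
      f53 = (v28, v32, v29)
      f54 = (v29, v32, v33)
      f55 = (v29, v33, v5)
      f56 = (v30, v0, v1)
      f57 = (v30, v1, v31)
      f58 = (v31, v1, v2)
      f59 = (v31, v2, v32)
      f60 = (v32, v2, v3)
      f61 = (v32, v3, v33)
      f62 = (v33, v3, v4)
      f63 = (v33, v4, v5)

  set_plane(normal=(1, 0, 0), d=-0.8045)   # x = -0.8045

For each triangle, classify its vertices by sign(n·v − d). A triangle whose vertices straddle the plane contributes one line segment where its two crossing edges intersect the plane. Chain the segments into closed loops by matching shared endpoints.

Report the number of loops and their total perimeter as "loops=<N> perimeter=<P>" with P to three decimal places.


Straddling triangles (10 of 64):
  (v15,v18,v19) [++-] → (-0.8045, 0, -0.737301)–(-0.8045, 0.67512, -0.3523)  len=0.7772
  (v15,v19,v16) [+-+] → (-0.8045, 0.67512, -0.3523)–(-0.8045, 0.67512, 0.268218)  len=0.6205
  (v16,v19,v20) [+--] → (-0.8045, 0.67512, 0.268218)–(-0.8045, 0.67512, 0.3523)  len=0.0841
  (v16,v20,v17) [+-+] → (-0.8045, 0.67512, 0.3523)–(-0.8045, 0.217107, 0.613488)  len=0.5273
  (v17,v20,v21) [+-+] → (-0.8045, 0.217107, 0.613488)–(-0.8045, 0, 0.737301)  len=0.2499
  (v18,v22,v19) [++-] → (-0.8045, -0.217107, -0.613488)–(-0.8045, 0, -0.737301)  len=0.2499
  (v19,v22,v23) [-++] → (-0.8045, -0.217107, -0.613488)–(-0.8045, -0.67512, -0.3523)  len=0.5273
  (v19,v23,v20) [-+-] → (-0.8045, -0.67512, -0.3523)–(-0.8045, -0.67512, -0.268218)  len=0.0841
  (v20,v23,v24) [-++] → (-0.8045, -0.67512, -0.268218)–(-0.8045, -0.67512, 0.3523)  len=0.6205
  (v20,v24,v21) [-++] → (-0.8045, -0.67512, 0.3523)–(-0.8045, 0, 0.737301)  len=0.7772

Chained into 1 loop(s):
  loop 1: 10 segments, perimeter = 4.5179
Total perimeter = 4.518

loops=1 perimeter=4.518
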